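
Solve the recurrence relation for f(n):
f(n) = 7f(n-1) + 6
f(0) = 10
First-order linear non-homogeneous.
Homogeneous solution: f_h(n) = A·(7)^n.
Try constant particular solution f_p = K: K = 7K + 6 ⇒ K = -1.
General: f(n) = A·(7)^n - 1.
Apply f(0) = 10: A - 1 = 10 ⇒ A = 11.
So f(n) = 11 \cdot 7^{n} - 1.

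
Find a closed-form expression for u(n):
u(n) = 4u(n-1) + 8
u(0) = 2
First-order linear non-homogeneous.
Homogeneous solution: u_h(n) = A·(4)^n.
Try constant particular solution u_p = K: K = 4K + 8 ⇒ K = - \frac{8}{3}.
General: u(n) = A·(4)^n - \frac{8}{3}.
Apply u(0) = 2: A - \frac{8}{3} = 2 ⇒ A = \frac{14}{3}.
So u(n) = \frac{14 \cdot 4^{n}}{3} - \frac{8}{3}.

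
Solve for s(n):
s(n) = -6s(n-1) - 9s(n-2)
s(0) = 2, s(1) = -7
Characteristic equation: x² + 6x + 9 = 0, which is (x - (-3))².
Repeated root r = -3.
General solution: s(n) = (A + Bn)·(-3)^n.
From s(0) = 2: A = 2.
From s(1) = -7: (A + B)·(-3) = -7 ⇒ B = \frac{1}{3}.
So s(n) = \left(\frac{n}{3} + 2\right) \cdot (-3)^n.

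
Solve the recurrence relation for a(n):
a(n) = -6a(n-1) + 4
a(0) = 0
First-order linear non-homogeneous.
Homogeneous solution: a_h(n) = A·(-6)^n.
Try constant particular solution a_p = K: K = -6K + 4 ⇒ K = \frac{4}{7}.
General: a(n) = A·(-6)^n + \frac{4}{7}.
Apply a(0) = 0: A + \frac{4}{7} = 0 ⇒ A = - \frac{4}{7}.
So a(n) = \frac{4}{7} - \frac{4 \left(-6\right)^{n}}{7}.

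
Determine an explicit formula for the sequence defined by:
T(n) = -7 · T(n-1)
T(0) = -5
Pure geometric recurrence with ratio -7.
By induction T(n) = T(0) · (-7)^n = - 5 \left(-7\right)^{n}.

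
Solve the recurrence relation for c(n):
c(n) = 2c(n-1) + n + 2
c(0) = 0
First-order linear with linear forcing.
Homogeneous solution: c_h(n) = A·(2)^n.
Try particular c_p(n) = pn + q. Substituting:
  pn + q = 2(p(n-1) + q) + n + 2.
Matching the n-coefficient: p = 2p + 1 ⇒ p = -1.
Matching constants: q = -2p + 2q + 2 ⇒ q = -4.
General: c(n) = A·(2)^n - n - 4.
Apply c(0) = 0: A - 4 = 0 ⇒ A = 4.
So c(n) = 4 \cdot 2^{n} - n - 4.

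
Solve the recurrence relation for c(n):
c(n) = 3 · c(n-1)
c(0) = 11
Pure geometric recurrence with ratio 3.
By induction c(n) = c(0) · (3)^n = 11 \cdot 3^{n}.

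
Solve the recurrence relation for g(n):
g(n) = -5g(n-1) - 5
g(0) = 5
First-order linear non-homogeneous.
Homogeneous solution: g_h(n) = A·(-5)^n.
Try constant particular solution g_p = K: K = -5K - 5 ⇒ K = - \frac{5}{6}.
General: g(n) = A·(-5)^n - \frac{5}{6}.
Apply g(0) = 5: A - \frac{5}{6} = 5 ⇒ A = \frac{35}{6}.
So g(n) = \frac{35 \left(-5\right)^{n}}{6} - \frac{5}{6}.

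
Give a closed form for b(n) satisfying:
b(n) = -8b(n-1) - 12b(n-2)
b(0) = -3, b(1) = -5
Characteristic equation: x² + 8x + 12 = 0, which factors as (x - (-2))(x - (-6)) = 0.
Roots r₁ = -2, r₂ = -6 (distinct).
General solution: b(n) = A·(-2)^n + B·(-6)^n.
From b(0) = -3: A + B = -3.
From b(1) = -5: -2A - 6B = -5.
Solving: A = - \frac{23}{4}, B = \frac{11}{4}.
So b(n) = - \frac{23 \left(-2\right)^{n}}{4} + \frac{11 \left(-6\right)^{n}}{4}.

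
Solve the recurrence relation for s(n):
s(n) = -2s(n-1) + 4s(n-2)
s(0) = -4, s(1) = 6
Characteristic equation: x² + 2x - 4 = 0.
Discriminant Δ = (-2)² + 4·(4) = 20.
Roots r₁,₂ = (-2 ± √20)/2, so r₁ = -1 + \sqrt{5}, r₂ = - \sqrt{5} - 1.
General solution: s(n) = A·r₁^n + B·r₂^n.
From the initial conditions, A + B = -4 and r₁A + r₂B = 6.
Since r₁ - r₂ = √20: A = (6 - (-4)r₂)/√20 = -2 + \frac{\sqrt{5}}{5}, and B = -4 - A = -2 - \frac{\sqrt{5}}{5}.
So s(n) = \left(-2 + \frac{\sqrt{5}}{5}\right)\left(-1 + \sqrt{5}\right)^n + \left(-2 - \frac{\sqrt{5}}{5}\right)\left(- \sqrt{5} - 1\right)^n.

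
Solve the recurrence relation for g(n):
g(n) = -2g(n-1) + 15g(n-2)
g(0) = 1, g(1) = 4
Characteristic equation: x² + 2x - 15 = 0, which factors as (x - (-5))(x - (3)) = 0.
Roots r₁ = -5, r₂ = 3 (distinct).
General solution: g(n) = A·(-5)^n + B·(3)^n.
From g(0) = 1: A + B = 1.
From g(1) = 4: -5A + 3B = 4.
Solving: A = - \frac{1}{8}, B = \frac{9}{8}.
So g(n) = - \frac{\left(-5\right)^{n}}{8} + \frac{9 \cdot 3^{n}}{8}.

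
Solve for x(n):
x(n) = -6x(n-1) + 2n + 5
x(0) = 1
First-order linear with linear forcing.
Homogeneous solution: x_h(n) = A·(-6)^n.
Try particular x_p(n) = pn + q. Substituting:
  pn + q = -6(p(n-1) + q) + 2n + 5.
Matching the n-coefficient: p = -6p + 2 ⇒ p = \frac{2}{7}.
Matching constants: q = 6p - 6q + 5 ⇒ q = \frac{47}{49}.
General: x(n) = A·(-6)^n + \frac{2 n}{7} + \frac{47}{49}.
Apply x(0) = 1: A + \frac{47}{49} = 1 ⇒ A = \frac{2}{49}.
So x(n) = \frac{2 \left(-6\right)^{n}}{49} + \frac{2 n}{7} + \frac{47}{49}.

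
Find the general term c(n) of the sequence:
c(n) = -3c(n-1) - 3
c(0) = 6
First-order linear non-homogeneous.
Homogeneous solution: c_h(n) = A·(-3)^n.
Try constant particular solution c_p = K: K = -3K - 3 ⇒ K = - \frac{3}{4}.
General: c(n) = A·(-3)^n - \frac{3}{4}.
Apply c(0) = 6: A - \frac{3}{4} = 6 ⇒ A = \frac{27}{4}.
So c(n) = \frac{27 \left(-3\right)^{n}}{4} - \frac{3}{4}.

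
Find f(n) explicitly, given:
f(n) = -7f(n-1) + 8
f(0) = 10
First-order linear non-homogeneous.
Homogeneous solution: f_h(n) = A·(-7)^n.
Try constant particular solution f_p = K: K = -7K + 8 ⇒ K = 1.
General: f(n) = A·(-7)^n + 1.
Apply f(0) = 10: A + 1 = 10 ⇒ A = 9.
So f(n) = 9 \left(-7\right)^{n} + 1.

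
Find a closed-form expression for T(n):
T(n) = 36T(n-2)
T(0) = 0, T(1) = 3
Characteristic equation: x² - 36 = 0, which factors as (x - (6))(x - (-6)) = 0.
Roots r₁ = 6, r₂ = -6 (distinct).
General solution: T(n) = A·(6)^n + B·(-6)^n.
From T(0) = 0: A + B = 0.
From T(1) = 3: 6A - 6B = 3.
Solving: A = \frac{1}{4}, B = - \frac{1}{4}.
So T(n) = - \frac{\left(-6\right)^{n}}{4} + \frac{6^{n}}{4}.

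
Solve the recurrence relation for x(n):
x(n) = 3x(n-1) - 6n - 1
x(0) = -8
First-order linear with linear forcing.
Homogeneous solution: x_h(n) = A·(3)^n.
Try particular x_p(n) = pn + q. Substituting:
  pn + q = 3(p(n-1) + q) - 6n - 1.
Matching the n-coefficient: p = 3p - 6 ⇒ p = 3.
Matching constants: q = -3p + 3q - 1 ⇒ q = 5.
General: x(n) = A·(3)^n + 3 n + 5.
Apply x(0) = -8: A + 5 = -8 ⇒ A = -13.
So x(n) = - 13 \cdot 3^{n} + 3 n + 5.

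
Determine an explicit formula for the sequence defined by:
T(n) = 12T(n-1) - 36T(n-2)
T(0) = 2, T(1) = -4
Characteristic equation: x² - 12x + 36 = 0, which is (x - (6))².
Repeated root r = 6.
General solution: T(n) = (A + Bn)·(6)^n.
From T(0) = 2: A = 2.
From T(1) = -4: (A + B)·(6) = -4 ⇒ B = - \frac{8}{3}.
So T(n) = \left(2 - \frac{8 n}{3}\right) \cdot (6)^n.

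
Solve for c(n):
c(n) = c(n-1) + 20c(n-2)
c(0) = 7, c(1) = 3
Characteristic equation: x² - x - 20 = 0, which factors as (x - (5))(x - (-4)) = 0.
Roots r₁ = 5, r₂ = -4 (distinct).
General solution: c(n) = A·(5)^n + B·(-4)^n.
From c(0) = 7: A + B = 7.
From c(1) = 3: 5A - 4B = 3.
Solving: A = \frac{31}{9}, B = \frac{32}{9}.
So c(n) = \frac{32 \left(-4\right)^{n}}{9} + \frac{31 \cdot 5^{n}}{9}.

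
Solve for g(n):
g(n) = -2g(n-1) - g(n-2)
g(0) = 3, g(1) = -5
Characteristic equation: x² + 2x + 1 = 0, which is (x - (-1))².
Repeated root r = -1.
General solution: g(n) = (A + Bn)·(-1)^n.
From g(0) = 3: A = 3.
From g(1) = -5: (A + B)·(-1) = -5 ⇒ B = 2.
So g(n) = \left(2 n + 3\right) \cdot (-1)^n.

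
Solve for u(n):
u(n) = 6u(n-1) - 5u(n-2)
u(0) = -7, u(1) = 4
Characteristic equation: x² - 6x + 5 = 0, which factors as (x - (5))(x - (1)) = 0.
Roots r₁ = 5, r₂ = 1 (distinct).
General solution: u(n) = A·(5)^n + B·(1)^n.
From u(0) = -7: A + B = -7.
From u(1) = 4: 5A + B = 4.
Solving: A = \frac{11}{4}, B = - \frac{39}{4}.
So u(n) = \frac{11 \cdot 5^{n}}{4} - \frac{39}{4}.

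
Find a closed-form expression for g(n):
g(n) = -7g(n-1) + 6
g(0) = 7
First-order linear non-homogeneous.
Homogeneous solution: g_h(n) = A·(-7)^n.
Try constant particular solution g_p = K: K = -7K + 6 ⇒ K = \frac{3}{4}.
General: g(n) = A·(-7)^n + \frac{3}{4}.
Apply g(0) = 7: A + \frac{3}{4} = 7 ⇒ A = \frac{25}{4}.
So g(n) = \frac{25 \left(-7\right)^{n}}{4} + \frac{3}{4}.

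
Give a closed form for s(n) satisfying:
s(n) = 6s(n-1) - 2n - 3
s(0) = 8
First-order linear with linear forcing.
Homogeneous solution: s_h(n) = A·(6)^n.
Try particular s_p(n) = pn + q. Substituting:
  pn + q = 6(p(n-1) + q) - 2n - 3.
Matching the n-coefficient: p = 6p - 2 ⇒ p = \frac{2}{5}.
Matching constants: q = -6p + 6q - 3 ⇒ q = \frac{27}{25}.
General: s(n) = A·(6)^n + \frac{2 n}{5} + \frac{27}{25}.
Apply s(0) = 8: A + \frac{27}{25} = 8 ⇒ A = \frac{173}{25}.
So s(n) = \frac{173 \cdot 6^{n}}{25} + \frac{2 n}{5} + \frac{27}{25}.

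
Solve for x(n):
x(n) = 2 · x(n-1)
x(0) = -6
Pure geometric recurrence with ratio 2.
By induction x(n) = x(0) · (2)^n = - 6 \cdot 2^{n}.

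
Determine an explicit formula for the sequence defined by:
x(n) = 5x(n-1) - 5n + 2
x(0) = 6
First-order linear with linear forcing.
Homogeneous solution: x_h(n) = A·(5)^n.
Try particular x_p(n) = pn + q. Substituting:
  pn + q = 5(p(n-1) + q) - 5n + 2.
Matching the n-coefficient: p = 5p - 5 ⇒ p = \frac{5}{4}.
Matching constants: q = -5p + 5q + 2 ⇒ q = \frac{17}{16}.
General: x(n) = A·(5)^n + \frac{5 n}{4} + \frac{17}{16}.
Apply x(0) = 6: A + \frac{17}{16} = 6 ⇒ A = \frac{79}{16}.
So x(n) = \frac{79 \cdot 5^{n}}{16} + \frac{5 n}{4} + \frac{17}{16}.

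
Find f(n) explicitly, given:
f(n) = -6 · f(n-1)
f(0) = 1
Pure geometric recurrence with ratio -6.
By induction f(n) = f(0) · (-6)^n = \left(-6\right)^{n}.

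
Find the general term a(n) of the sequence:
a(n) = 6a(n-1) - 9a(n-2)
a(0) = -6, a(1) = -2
Characteristic equation: x² - 6x + 9 = 0, which is (x - (3))².
Repeated root r = 3.
General solution: a(n) = (A + Bn)·(3)^n.
From a(0) = -6: A = -6.
From a(1) = -2: (A + B)·(3) = -2 ⇒ B = \frac{16}{3}.
So a(n) = \left(\frac{16 n}{3} - 6\right) \cdot (3)^n.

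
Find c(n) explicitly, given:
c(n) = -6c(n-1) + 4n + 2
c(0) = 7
First-order linear with linear forcing.
Homogeneous solution: c_h(n) = A·(-6)^n.
Try particular c_p(n) = pn + q. Substituting:
  pn + q = -6(p(n-1) + q) + 4n + 2.
Matching the n-coefficient: p = -6p + 4 ⇒ p = \frac{4}{7}.
Matching constants: q = 6p - 6q + 2 ⇒ q = \frac{38}{49}.
General: c(n) = A·(-6)^n + \frac{4 n}{7} + \frac{38}{49}.
Apply c(0) = 7: A + \frac{38}{49} = 7 ⇒ A = \frac{305}{49}.
So c(n) = \frac{305 \left(-6\right)^{n}}{49} + \frac{4 n}{7} + \frac{38}{49}.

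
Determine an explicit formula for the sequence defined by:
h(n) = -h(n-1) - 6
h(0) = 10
First-order linear non-homogeneous.
Homogeneous solution: h_h(n) = A·(-1)^n.
Try constant particular solution h_p = K: K = -K - 6 ⇒ K = -3.
General: h(n) = A·(-1)^n - 3.
Apply h(0) = 10: A - 3 = 10 ⇒ A = 13.
So h(n) = 13 \left(-1\right)^{n} - 3.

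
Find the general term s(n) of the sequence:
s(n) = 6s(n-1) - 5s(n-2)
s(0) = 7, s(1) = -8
Characteristic equation: x² - 6x + 5 = 0, which factors as (x - (1))(x - (5)) = 0.
Roots r₁ = 1, r₂ = 5 (distinct).
General solution: s(n) = A·(1)^n + B·(5)^n.
From s(0) = 7: A + B = 7.
From s(1) = -8: A + 5B = -8.
Solving: A = \frac{43}{4}, B = - \frac{15}{4}.
So s(n) = \frac{43}{4} - \frac{15 \cdot 5^{n}}{4}.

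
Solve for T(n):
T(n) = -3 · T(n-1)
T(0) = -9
Pure geometric recurrence with ratio -3.
By induction T(n) = T(0) · (-3)^n = - 9 \left(-3\right)^{n}.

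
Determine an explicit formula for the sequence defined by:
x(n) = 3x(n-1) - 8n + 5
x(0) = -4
First-order linear with linear forcing.
Homogeneous solution: x_h(n) = A·(3)^n.
Try particular x_p(n) = pn + q. Substituting:
  pn + q = 3(p(n-1) + q) - 8n + 5.
Matching the n-coefficient: p = 3p - 8 ⇒ p = 4.
Matching constants: q = -3p + 3q + 5 ⇒ q = \frac{7}{2}.
General: x(n) = A·(3)^n + 4 n + \frac{7}{2}.
Apply x(0) = -4: A + \frac{7}{2} = -4 ⇒ A = - \frac{15}{2}.
So x(n) = - \frac{15 \cdot 3^{n}}{2} + 4 n + \frac{7}{2}.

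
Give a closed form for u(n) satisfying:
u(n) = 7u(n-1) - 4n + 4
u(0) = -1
First-order linear with linear forcing.
Homogeneous solution: u_h(n) = A·(7)^n.
Try particular u_p(n) = pn + q. Substituting:
  pn + q = 7(p(n-1) + q) - 4n + 4.
Matching the n-coefficient: p = 7p - 4 ⇒ p = \frac{2}{3}.
Matching constants: q = -7p + 7q + 4 ⇒ q = \frac{1}{9}.
General: u(n) = A·(7)^n + \frac{2 n}{3} + \frac{1}{9}.
Apply u(0) = -1: A + \frac{1}{9} = -1 ⇒ A = - \frac{10}{9}.
So u(n) = - \frac{10 \cdot 7^{n}}{9} + \frac{2 n}{3} + \frac{1}{9}.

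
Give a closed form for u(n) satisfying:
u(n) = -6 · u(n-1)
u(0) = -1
Pure geometric recurrence with ratio -6.
By induction u(n) = u(0) · (-6)^n = - \left(-6\right)^{n}.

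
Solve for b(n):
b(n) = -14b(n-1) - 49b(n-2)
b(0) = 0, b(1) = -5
Characteristic equation: x² + 14x + 49 = 0, which is (x - (-7))².
Repeated root r = -7.
General solution: b(n) = (A + Bn)·(-7)^n.
From b(0) = 0: A = 0.
From b(1) = -5: (A + B)·(-7) = -5 ⇒ B = \frac{5}{7}.
So b(n) = \left(\frac{5 n}{7}\right) \cdot (-7)^n.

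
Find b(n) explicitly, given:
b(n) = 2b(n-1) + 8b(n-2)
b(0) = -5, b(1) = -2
Characteristic equation: x² - 2x - 8 = 0, which factors as (x - (-2))(x - (4)) = 0.
Roots r₁ = -2, r₂ = 4 (distinct).
General solution: b(n) = A·(-2)^n + B·(4)^n.
From b(0) = -5: A + B = -5.
From b(1) = -2: -2A + 4B = -2.
Solving: A = -3, B = -2.
So b(n) = - 3 \left(-2\right)^{n} - 2 \cdot 4^{n}.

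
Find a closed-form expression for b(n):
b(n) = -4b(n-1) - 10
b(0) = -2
First-order linear non-homogeneous.
Homogeneous solution: b_h(n) = A·(-4)^n.
Try constant particular solution b_p = K: K = -4K - 10 ⇒ K = -2.
General: b(n) = A·(-4)^n - 2.
Apply b(0) = -2: A - 2 = -2 ⇒ A = 0.
So b(n) = -2.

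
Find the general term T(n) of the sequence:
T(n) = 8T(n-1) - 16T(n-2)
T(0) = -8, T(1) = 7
Characteristic equation: x² - 8x + 16 = 0, which is (x - (4))².
Repeated root r = 4.
General solution: T(n) = (A + Bn)·(4)^n.
From T(0) = -8: A = -8.
From T(1) = 7: (A + B)·(4) = 7 ⇒ B = \frac{39}{4}.
So T(n) = \left(\frac{39 n}{4} - 8\right) \cdot (4)^n.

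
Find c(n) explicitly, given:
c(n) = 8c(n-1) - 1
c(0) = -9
First-order linear non-homogeneous.
Homogeneous solution: c_h(n) = A·(8)^n.
Try constant particular solution c_p = K: K = 8K - 1 ⇒ K = \frac{1}{7}.
General: c(n) = A·(8)^n + \frac{1}{7}.
Apply c(0) = -9: A + \frac{1}{7} = -9 ⇒ A = - \frac{64}{7}.
So c(n) = \frac{1}{7} - \frac{64 \cdot 8^{n}}{7}.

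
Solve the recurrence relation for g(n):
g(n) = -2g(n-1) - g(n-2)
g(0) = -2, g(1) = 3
Characteristic equation: x² + 2x + 1 = 0, which is (x - (-1))².
Repeated root r = -1.
General solution: g(n) = (A + Bn)·(-1)^n.
From g(0) = -2: A = -2.
From g(1) = 3: (A + B)·(-1) = 3 ⇒ B = -1.
So g(n) = \left(- n - 2\right) \cdot (-1)^n.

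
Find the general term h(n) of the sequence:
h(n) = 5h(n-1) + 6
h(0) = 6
First-order linear non-homogeneous.
Homogeneous solution: h_h(n) = A·(5)^n.
Try constant particular solution h_p = K: K = 5K + 6 ⇒ K = - \frac{3}{2}.
General: h(n) = A·(5)^n - \frac{3}{2}.
Apply h(0) = 6: A - \frac{3}{2} = 6 ⇒ A = \frac{15}{2}.
So h(n) = \frac{15 \cdot 5^{n}}{2} - \frac{3}{2}.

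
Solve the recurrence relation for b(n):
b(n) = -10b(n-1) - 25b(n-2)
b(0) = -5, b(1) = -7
Characteristic equation: x² + 10x + 25 = 0, which is (x - (-5))².
Repeated root r = -5.
General solution: b(n) = (A + Bn)·(-5)^n.
From b(0) = -5: A = -5.
From b(1) = -7: (A + B)·(-5) = -7 ⇒ B = \frac{32}{5}.
So b(n) = \left(\frac{32 n}{5} - 5\right) \cdot (-5)^n.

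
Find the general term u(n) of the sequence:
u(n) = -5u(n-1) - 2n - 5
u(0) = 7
First-order linear with linear forcing.
Homogeneous solution: u_h(n) = A·(-5)^n.
Try particular u_p(n) = pn + q. Substituting:
  pn + q = -5(p(n-1) + q) - 2n - 5.
Matching the n-coefficient: p = -5p - 2 ⇒ p = - \frac{1}{3}.
Matching constants: q = 5p - 5q - 5 ⇒ q = - \frac{10}{9}.
General: u(n) = A·(-5)^n - \frac{n}{3} - \frac{10}{9}.
Apply u(0) = 7: A - \frac{10}{9} = 7 ⇒ A = \frac{73}{9}.
So u(n) = \frac{73 \left(-5\right)^{n}}{9} - \frac{n}{3} - \frac{10}{9}.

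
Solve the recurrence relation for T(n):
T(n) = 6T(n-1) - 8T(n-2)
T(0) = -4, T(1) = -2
Characteristic equation: x² - 6x + 8 = 0, which factors as (x - (2))(x - (4)) = 0.
Roots r₁ = 2, r₂ = 4 (distinct).
General solution: T(n) = A·(2)^n + B·(4)^n.
From T(0) = -4: A + B = -4.
From T(1) = -2: 2A + 4B = -2.
Solving: A = -7, B = 3.
So T(n) = - 7 \cdot 2^{n} + 3 \cdot 4^{n}.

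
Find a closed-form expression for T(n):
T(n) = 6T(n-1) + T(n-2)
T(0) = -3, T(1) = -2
Characteristic equation: x² - 6x - 1 = 0.
Discriminant Δ = (6)² + 4·(1) = 40.
Roots r₁,₂ = (6 ± √40)/2, so r₁ = 3 + \sqrt{10}, r₂ = 3 - \sqrt{10}.
General solution: T(n) = A·r₁^n + B·r₂^n.
From the initial conditions, A + B = -3 and r₁A + r₂B = -2.
Since r₁ - r₂ = √40: A = (-2 - (-3)r₂)/√40 = - \frac{3}{2} + \frac{7 \sqrt{10}}{20}, and B = -3 - A = - \frac{3}{2} - \frac{7 \sqrt{10}}{20}.
So T(n) = \left(- \frac{3}{2} + \frac{7 \sqrt{10}}{20}\right)\left(3 + \sqrt{10}\right)^n + \left(- \frac{3}{2} - \frac{7 \sqrt{10}}{20}\right)\left(3 - \sqrt{10}\right)^n.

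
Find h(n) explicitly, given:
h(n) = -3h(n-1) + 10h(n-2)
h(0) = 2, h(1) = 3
Characteristic equation: x² + 3x - 10 = 0, which factors as (x - (2))(x - (-5)) = 0.
Roots r₁ = 2, r₂ = -5 (distinct).
General solution: h(n) = A·(2)^n + B·(-5)^n.
From h(0) = 2: A + B = 2.
From h(1) = 3: 2A - 5B = 3.
Solving: A = \frac{13}{7}, B = \frac{1}{7}.
So h(n) = \frac{\left(-5\right)^{n}}{7} + \frac{13 \cdot 2^{n}}{7}.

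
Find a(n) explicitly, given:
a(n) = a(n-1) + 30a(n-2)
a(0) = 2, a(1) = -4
Characteristic equation: x² - x - 30 = 0, which factors as (x - (-5))(x - (6)) = 0.
Roots r₁ = -5, r₂ = 6 (distinct).
General solution: a(n) = A·(-5)^n + B·(6)^n.
From a(0) = 2: A + B = 2.
From a(1) = -4: -5A + 6B = -4.
Solving: A = \frac{16}{11}, B = \frac{6}{11}.
So a(n) = \frac{16 \left(-5\right)^{n}}{11} + \frac{6 \cdot 6^{n}}{11}.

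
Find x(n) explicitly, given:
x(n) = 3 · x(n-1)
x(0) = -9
Pure geometric recurrence with ratio 3.
By induction x(n) = x(0) · (3)^n = - 9 \cdot 3^{n}.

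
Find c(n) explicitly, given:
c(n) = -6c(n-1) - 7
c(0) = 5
First-order linear non-homogeneous.
Homogeneous solution: c_h(n) = A·(-6)^n.
Try constant particular solution c_p = K: K = -6K - 7 ⇒ K = -1.
General: c(n) = A·(-6)^n - 1.
Apply c(0) = 5: A - 1 = 5 ⇒ A = 6.
So c(n) = 6 \left(-6\right)^{n} - 1.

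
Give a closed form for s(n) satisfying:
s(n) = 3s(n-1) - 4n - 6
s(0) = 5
First-order linear with linear forcing.
Homogeneous solution: s_h(n) = A·(3)^n.
Try particular s_p(n) = pn + q. Substituting:
  pn + q = 3(p(n-1) + q) - 4n - 6.
Matching the n-coefficient: p = 3p - 4 ⇒ p = 2.
Matching constants: q = -3p + 3q - 6 ⇒ q = 6.
General: s(n) = A·(3)^n + 2 n + 6.
Apply s(0) = 5: A + 6 = 5 ⇒ A = -1.
So s(n) = - 3^{n} + 2 n + 6.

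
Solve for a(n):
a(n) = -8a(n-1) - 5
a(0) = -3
First-order linear non-homogeneous.
Homogeneous solution: a_h(n) = A·(-8)^n.
Try constant particular solution a_p = K: K = -8K - 5 ⇒ K = - \frac{5}{9}.
General: a(n) = A·(-8)^n - \frac{5}{9}.
Apply a(0) = -3: A - \frac{5}{9} = -3 ⇒ A = - \frac{22}{9}.
So a(n) = - \frac{22 \left(-8\right)^{n}}{9} - \frac{5}{9}.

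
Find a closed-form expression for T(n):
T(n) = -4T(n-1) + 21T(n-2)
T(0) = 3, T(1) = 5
Characteristic equation: x² + 4x - 21 = 0, which factors as (x - (3))(x - (-7)) = 0.
Roots r₁ = 3, r₂ = -7 (distinct).
General solution: T(n) = A·(3)^n + B·(-7)^n.
From T(0) = 3: A + B = 3.
From T(1) = 5: 3A - 7B = 5.
Solving: A = \frac{13}{5}, B = \frac{2}{5}.
So T(n) = \frac{2 \left(-7\right)^{n}}{5} + \frac{13 \cdot 3^{n}}{5}.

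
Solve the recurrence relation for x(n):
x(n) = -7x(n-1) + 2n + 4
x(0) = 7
First-order linear with linear forcing.
Homogeneous solution: x_h(n) = A·(-7)^n.
Try particular x_p(n) = pn + q. Substituting:
  pn + q = -7(p(n-1) + q) + 2n + 4.
Matching the n-coefficient: p = -7p + 2 ⇒ p = \frac{1}{4}.
Matching constants: q = 7p - 7q + 4 ⇒ q = \frac{23}{32}.
General: x(n) = A·(-7)^n + \frac{n}{4} + \frac{23}{32}.
Apply x(0) = 7: A + \frac{23}{32} = 7 ⇒ A = \frac{201}{32}.
So x(n) = \frac{201 \left(-7\right)^{n}}{32} + \frac{n}{4} + \frac{23}{32}.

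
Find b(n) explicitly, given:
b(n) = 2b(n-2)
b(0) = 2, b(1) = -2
Characteristic equation: x² - 2 = 0.
Discriminant Δ = (0)² + 4·(2) = 8.
Roots r₁,₂ = (0 ± √8)/2, so r₁ = \sqrt{2}, r₂ = - \sqrt{2}.
General solution: b(n) = A·r₁^n + B·r₂^n.
From the initial conditions, A + B = 2 and r₁A + r₂B = -2.
Since r₁ - r₂ = √8: A = (-2 - (2)r₂)/√8 = 1 - \frac{\sqrt{2}}{2}, and B = 2 - A = \frac{\sqrt{2}}{2} + 1.
So b(n) = \left(1 - \frac{\sqrt{2}}{2}\right)\left(\sqrt{2}\right)^n + \left(\frac{\sqrt{2}}{2} + 1\right)\left(- \sqrt{2}\right)^n.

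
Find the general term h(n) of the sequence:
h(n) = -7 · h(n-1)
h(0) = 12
Pure geometric recurrence with ratio -7.
By induction h(n) = h(0) · (-7)^n = 12 \left(-7\right)^{n}.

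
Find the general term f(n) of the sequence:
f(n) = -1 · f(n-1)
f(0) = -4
Pure geometric recurrence with ratio -1.
By induction f(n) = f(0) · (-1)^n = - 4 \left(-1\right)^{n}.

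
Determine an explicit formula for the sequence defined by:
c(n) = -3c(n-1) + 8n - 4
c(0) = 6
First-order linear with linear forcing.
Homogeneous solution: c_h(n) = A·(-3)^n.
Try particular c_p(n) = pn + q. Substituting:
  pn + q = -3(p(n-1) + q) + 8n - 4.
Matching the n-coefficient: p = -3p + 8 ⇒ p = 2.
Matching constants: q = 3p - 3q - 4 ⇒ q = \frac{1}{2}.
General: c(n) = A·(-3)^n + 2 n + \frac{1}{2}.
Apply c(0) = 6: A + \frac{1}{2} = 6 ⇒ A = \frac{11}{2}.
So c(n) = \frac{11 \left(-3\right)^{n}}{2} + 2 n + \frac{1}{2}.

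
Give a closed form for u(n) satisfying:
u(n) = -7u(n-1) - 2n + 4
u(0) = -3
First-order linear with linear forcing.
Homogeneous solution: u_h(n) = A·(-7)^n.
Try particular u_p(n) = pn + q. Substituting:
  pn + q = -7(p(n-1) + q) - 2n + 4.
Matching the n-coefficient: p = -7p - 2 ⇒ p = - \frac{1}{4}.
Matching constants: q = 7p - 7q + 4 ⇒ q = \frac{9}{32}.
General: u(n) = A·(-7)^n - \frac{n}{4} + \frac{9}{32}.
Apply u(0) = -3: A + \frac{9}{32} = -3 ⇒ A = - \frac{105}{32}.
So u(n) = - \frac{105 \left(-7\right)^{n}}{32} - \frac{n}{4} + \frac{9}{32}.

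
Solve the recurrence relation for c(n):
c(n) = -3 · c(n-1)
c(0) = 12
Pure geometric recurrence with ratio -3.
By induction c(n) = c(0) · (-3)^n = 12 \left(-3\right)^{n}.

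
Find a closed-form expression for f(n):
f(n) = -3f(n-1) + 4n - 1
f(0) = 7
First-order linear with linear forcing.
Homogeneous solution: f_h(n) = A·(-3)^n.
Try particular f_p(n) = pn + q. Substituting:
  pn + q = -3(p(n-1) + q) + 4n - 1.
Matching the n-coefficient: p = -3p + 4 ⇒ p = 1.
Matching constants: q = 3p - 3q - 1 ⇒ q = \frac{1}{2}.
General: f(n) = A·(-3)^n + n + \frac{1}{2}.
Apply f(0) = 7: A + \frac{1}{2} = 7 ⇒ A = \frac{13}{2}.
So f(n) = \frac{13 \left(-3\right)^{n}}{2} + n + \frac{1}{2}.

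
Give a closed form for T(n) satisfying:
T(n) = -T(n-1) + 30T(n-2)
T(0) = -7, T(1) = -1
Characteristic equation: x² + x - 30 = 0, which factors as (x - (5))(x - (-6)) = 0.
Roots r₁ = 5, r₂ = -6 (distinct).
General solution: T(n) = A·(5)^n + B·(-6)^n.
From T(0) = -7: A + B = -7.
From T(1) = -1: 5A - 6B = -1.
Solving: A = - \frac{43}{11}, B = - \frac{34}{11}.
So T(n) = - \frac{34 \left(-6\right)^{n}}{11} - \frac{43 \cdot 5^{n}}{11}.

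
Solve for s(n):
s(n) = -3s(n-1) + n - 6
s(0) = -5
First-order linear with linear forcing.
Homogeneous solution: s_h(n) = A·(-3)^n.
Try particular s_p(n) = pn + q. Substituting:
  pn + q = -3(p(n-1) + q) + n - 6.
Matching the n-coefficient: p = -3p + 1 ⇒ p = \frac{1}{4}.
Matching constants: q = 3p - 3q - 6 ⇒ q = - \frac{21}{16}.
General: s(n) = A·(-3)^n + \frac{n}{4} - \frac{21}{16}.
Apply s(0) = -5: A - \frac{21}{16} = -5 ⇒ A = - \frac{59}{16}.
So s(n) = - \frac{59 \left(-3\right)^{n}}{16} + \frac{n}{4} - \frac{21}{16}.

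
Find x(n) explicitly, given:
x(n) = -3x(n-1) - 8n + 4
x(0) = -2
First-order linear with linear forcing.
Homogeneous solution: x_h(n) = A·(-3)^n.
Try particular x_p(n) = pn + q. Substituting:
  pn + q = -3(p(n-1) + q) - 8n + 4.
Matching the n-coefficient: p = -3p - 8 ⇒ p = -2.
Matching constants: q = 3p - 3q + 4 ⇒ q = - \frac{1}{2}.
General: x(n) = A·(-3)^n - 2 n - \frac{1}{2}.
Apply x(0) = -2: A - \frac{1}{2} = -2 ⇒ A = - \frac{3}{2}.
So x(n) = - \frac{3 \left(-3\right)^{n}}{2} - 2 n - \frac{1}{2}.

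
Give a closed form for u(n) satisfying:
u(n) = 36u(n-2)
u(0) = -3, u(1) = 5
Characteristic equation: x² - 36 = 0, which factors as (x - (-6))(x - (6)) = 0.
Roots r₁ = -6, r₂ = 6 (distinct).
General solution: u(n) = A·(-6)^n + B·(6)^n.
From u(0) = -3: A + B = -3.
From u(1) = 5: -6A + 6B = 5.
Solving: A = - \frac{23}{12}, B = - \frac{13}{12}.
So u(n) = - \frac{23 \left(-6\right)^{n}}{12} - \frac{13 \cdot 6^{n}}{12}.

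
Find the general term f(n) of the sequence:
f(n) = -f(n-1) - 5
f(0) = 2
First-order linear non-homogeneous.
Homogeneous solution: f_h(n) = A·(-1)^n.
Try constant particular solution f_p = K: K = -K - 5 ⇒ K = - \frac{5}{2}.
General: f(n) = A·(-1)^n - \frac{5}{2}.
Apply f(0) = 2: A - \frac{5}{2} = 2 ⇒ A = \frac{9}{2}.
So f(n) = \frac{9 \left(-1\right)^{n}}{2} - \frac{5}{2}.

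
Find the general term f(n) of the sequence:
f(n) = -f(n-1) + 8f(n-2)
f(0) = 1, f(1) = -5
Characteristic equation: x² + x - 8 = 0.
Discriminant Δ = (-1)² + 4·(8) = 33.
Roots r₁,₂ = (-1 ± √33)/2, so r₁ = - \frac{1}{2} + \frac{\sqrt{33}}{2}, r₂ = - \frac{\sqrt{33}}{2} - \frac{1}{2}.
General solution: f(n) = A·r₁^n + B·r₂^n.
From the initial conditions, A + B = 1 and r₁A + r₂B = -5.
Since r₁ - r₂ = √33: A = (-5 - (1)r₂)/√33 = \frac{1}{2} - \frac{3 \sqrt{33}}{22}, and B = 1 - A = \frac{1}{2} + \frac{3 \sqrt{33}}{22}.
So f(n) = \left(\frac{1}{2} - \frac{3 \sqrt{33}}{22}\right)\left(- \frac{1}{2} + \frac{\sqrt{33}}{2}\right)^n + \left(\frac{1}{2} + \frac{3 \sqrt{33}}{22}\right)\left(- \frac{\sqrt{33}}{2} - \frac{1}{2}\right)^n.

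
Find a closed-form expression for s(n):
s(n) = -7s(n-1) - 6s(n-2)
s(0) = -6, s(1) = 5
Characteristic equation: x² + 7x + 6 = 0, which factors as (x - (-1))(x - (-6)) = 0.
Roots r₁ = -1, r₂ = -6 (distinct).
General solution: s(n) = A·(-1)^n + B·(-6)^n.
From s(0) = -6: A + B = -6.
From s(1) = 5: -A - 6B = 5.
Solving: A = - \frac{31}{5}, B = \frac{1}{5}.
So s(n) = - \frac{31 \left(-1\right)^{n}}{5} + \frac{\left(-6\right)^{n}}{5}.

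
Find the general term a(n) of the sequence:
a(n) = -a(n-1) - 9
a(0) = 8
First-order linear non-homogeneous.
Homogeneous solution: a_h(n) = A·(-1)^n.
Try constant particular solution a_p = K: K = -K - 9 ⇒ K = - \frac{9}{2}.
General: a(n) = A·(-1)^n - \frac{9}{2}.
Apply a(0) = 8: A - \frac{9}{2} = 8 ⇒ A = \frac{25}{2}.
So a(n) = \frac{25 \left(-1\right)^{n}}{2} - \frac{9}{2}.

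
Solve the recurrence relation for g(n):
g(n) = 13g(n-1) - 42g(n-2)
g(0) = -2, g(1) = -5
Characteristic equation: x² - 13x + 42 = 0, which factors as (x - (6))(x - (7)) = 0.
Roots r₁ = 6, r₂ = 7 (distinct).
General solution: g(n) = A·(6)^n + B·(7)^n.
From g(0) = -2: A + B = -2.
From g(1) = -5: 6A + 7B = -5.
Solving: A = -9, B = 7.
So g(n) = - 9 \cdot 6^{n} + 7 \cdot 7^{n}.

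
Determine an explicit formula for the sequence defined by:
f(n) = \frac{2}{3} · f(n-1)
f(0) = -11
Pure geometric recurrence with ratio \frac{2}{3}.
By induction f(n) = f(0) · (\frac{2}{3})^n = - 11 \left(\frac{2}{3}\right)^{n}.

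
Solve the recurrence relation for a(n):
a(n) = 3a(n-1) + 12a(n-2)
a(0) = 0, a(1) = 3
Characteristic equation: x² - 3x - 12 = 0.
Discriminant Δ = (3)² + 4·(12) = 57.
Roots r₁,₂ = (3 ± √57)/2, so r₁ = \frac{3}{2} + \frac{\sqrt{57}}{2}, r₂ = \frac{3}{2} - \frac{\sqrt{57}}{2}.
General solution: a(n) = A·r₁^n + B·r₂^n.
From the initial conditions, A + B = 0 and r₁A + r₂B = 3.
Since r₁ - r₂ = √57: A = (3 - (0)r₂)/√57 = \frac{\sqrt{57}}{19}, and B = 0 - A = - \frac{\sqrt{57}}{19}.
So a(n) = \left(\frac{\sqrt{57}}{19}\right)\left(\frac{3}{2} + \frac{\sqrt{57}}{2}\right)^n + \left(- \frac{\sqrt{57}}{19}\right)\left(\frac{3}{2} - \frac{\sqrt{57}}{2}\right)^n.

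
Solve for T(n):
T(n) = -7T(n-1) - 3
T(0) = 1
First-order linear non-homogeneous.
Homogeneous solution: T_h(n) = A·(-7)^n.
Try constant particular solution T_p = K: K = -7K - 3 ⇒ K = - \frac{3}{8}.
General: T(n) = A·(-7)^n - \frac{3}{8}.
Apply T(0) = 1: A - \frac{3}{8} = 1 ⇒ A = \frac{11}{8}.
So T(n) = \frac{11 \left(-7\right)^{n}}{8} - \frac{3}{8}.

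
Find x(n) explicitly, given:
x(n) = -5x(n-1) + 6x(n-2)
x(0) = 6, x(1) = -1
Characteristic equation: x² + 5x - 6 = 0, which factors as (x - (-6))(x - (1)) = 0.
Roots r₁ = -6, r₂ = 1 (distinct).
General solution: x(n) = A·(-6)^n + B·(1)^n.
From x(0) = 6: A + B = 6.
From x(1) = -1: -6A + B = -1.
Solving: A = 1, B = 5.
So x(n) = \left(-6\right)^{n} + 5.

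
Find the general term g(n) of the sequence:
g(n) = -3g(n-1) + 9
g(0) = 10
First-order linear non-homogeneous.
Homogeneous solution: g_h(n) = A·(-3)^n.
Try constant particular solution g_p = K: K = -3K + 9 ⇒ K = \frac{9}{4}.
General: g(n) = A·(-3)^n + \frac{9}{4}.
Apply g(0) = 10: A + \frac{9}{4} = 10 ⇒ A = \frac{31}{4}.
So g(n) = \frac{31 \left(-3\right)^{n}}{4} + \frac{9}{4}.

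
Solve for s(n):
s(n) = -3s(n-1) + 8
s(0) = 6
First-order linear non-homogeneous.
Homogeneous solution: s_h(n) = A·(-3)^n.
Try constant particular solution s_p = K: K = -3K + 8 ⇒ K = 2.
General: s(n) = A·(-3)^n + 2.
Apply s(0) = 6: A + 2 = 6 ⇒ A = 4.
So s(n) = 4 \left(-3\right)^{n} + 2.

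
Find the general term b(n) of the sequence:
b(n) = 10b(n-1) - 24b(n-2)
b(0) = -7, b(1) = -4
Characteristic equation: x² - 10x + 24 = 0, which factors as (x - (4))(x - (6)) = 0.
Roots r₁ = 4, r₂ = 6 (distinct).
General solution: b(n) = A·(4)^n + B·(6)^n.
From b(0) = -7: A + B = -7.
From b(1) = -4: 4A + 6B = -4.
Solving: A = -19, B = 12.
So b(n) = - 19 \cdot 4^{n} + 12 \cdot 6^{n}.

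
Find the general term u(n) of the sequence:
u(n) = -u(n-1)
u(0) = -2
This is a homogeneous first-order recurrence with ratio -1.
By induction u(n) = u(0) · (-1)^n = - 2 \left(-1\right)^{n}.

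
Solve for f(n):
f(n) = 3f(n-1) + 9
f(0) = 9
First-order linear non-homogeneous.
Homogeneous solution: f_h(n) = A·(3)^n.
Try constant particular solution f_p = K: K = 3K + 9 ⇒ K = - \frac{9}{2}.
General: f(n) = A·(3)^n - \frac{9}{2}.
Apply f(0) = 9: A - \frac{9}{2} = 9 ⇒ A = \frac{27}{2}.
So f(n) = \frac{27 \cdot 3^{n}}{2} - \frac{9}{2}.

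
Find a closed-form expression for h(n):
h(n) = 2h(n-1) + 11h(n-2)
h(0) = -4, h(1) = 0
Characteristic equation: x² - 2x - 11 = 0.
Discriminant Δ = (2)² + 4·(11) = 48.
Roots r₁,₂ = (2 ± √48)/2, so r₁ = 1 + 2 \sqrt{3}, r₂ = 1 - 2 \sqrt{3}.
General solution: h(n) = A·r₁^n + B·r₂^n.
From the initial conditions, A + B = -4 and r₁A + r₂B = 0.
Since r₁ - r₂ = √48: A = (0 - (-4)r₂)/√48 = -2 + \frac{\sqrt{3}}{3}, and B = -4 - A = -2 - \frac{\sqrt{3}}{3}.
So h(n) = \left(-2 + \frac{\sqrt{3}}{3}\right)\left(1 + 2 \sqrt{3}\right)^n + \left(-2 - \frac{\sqrt{3}}{3}\right)\left(1 - 2 \sqrt{3}\right)^n.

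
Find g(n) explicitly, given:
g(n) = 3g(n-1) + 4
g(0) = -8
First-order linear non-homogeneous.
Homogeneous solution: g_h(n) = A·(3)^n.
Try constant particular solution g_p = K: K = 3K + 4 ⇒ K = -2.
General: g(n) = A·(3)^n - 2.
Apply g(0) = -8: A - 2 = -8 ⇒ A = -6.
So g(n) = - 6 \cdot 3^{n} - 2.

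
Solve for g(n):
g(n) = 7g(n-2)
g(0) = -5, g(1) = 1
Characteristic equation: x² - 7 = 0.
Discriminant Δ = (0)² + 4·(7) = 28.
Roots r₁,₂ = (0 ± √28)/2, so r₁ = \sqrt{7}, r₂ = - \sqrt{7}.
General solution: g(n) = A·r₁^n + B·r₂^n.
From the initial conditions, A + B = -5 and r₁A + r₂B = 1.
Since r₁ - r₂ = √28: A = (1 - (-5)r₂)/√28 = - \frac{5}{2} + \frac{\sqrt{7}}{14}, and B = -5 - A = - \frac{5}{2} - \frac{\sqrt{7}}{14}.
So g(n) = \left(- \frac{5}{2} + \frac{\sqrt{7}}{14}\right)\left(\sqrt{7}\right)^n + \left(- \frac{5}{2} - \frac{\sqrt{7}}{14}\right)\left(- \sqrt{7}\right)^n.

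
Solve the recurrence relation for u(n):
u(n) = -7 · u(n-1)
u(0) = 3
Pure geometric recurrence with ratio -7.
By induction u(n) = u(0) · (-7)^n = 3 \left(-7\right)^{n}.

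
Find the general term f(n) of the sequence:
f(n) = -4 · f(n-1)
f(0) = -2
Pure geometric recurrence with ratio -4.
By induction f(n) = f(0) · (-4)^n = - 2 \left(-4\right)^{n}.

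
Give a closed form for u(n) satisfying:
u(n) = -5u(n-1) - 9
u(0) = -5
First-order linear non-homogeneous.
Homogeneous solution: u_h(n) = A·(-5)^n.
Try constant particular solution u_p = K: K = -5K - 9 ⇒ K = - \frac{3}{2}.
General: u(n) = A·(-5)^n - \frac{3}{2}.
Apply u(0) = -5: A - \frac{3}{2} = -5 ⇒ A = - \frac{7}{2}.
So u(n) = - \frac{7 \left(-5\right)^{n}}{2} - \frac{3}{2}.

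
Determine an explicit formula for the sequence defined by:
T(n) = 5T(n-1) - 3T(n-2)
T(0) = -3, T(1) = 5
Characteristic equation: x² - 5x + 3 = 0.
Discriminant Δ = (5)² + 4·(-3) = 13.
Roots r₁,₂ = (5 ± √13)/2, so r₁ = \frac{\sqrt{13}}{2} + \frac{5}{2}, r₂ = \frac{5}{2} - \frac{\sqrt{13}}{2}.
General solution: T(n) = A·r₁^n + B·r₂^n.
From the initial conditions, A + B = -3 and r₁A + r₂B = 5.
Since r₁ - r₂ = √13: A = (5 - (-3)r₂)/√13 = - \frac{3}{2} + \frac{25 \sqrt{13}}{26}, and B = -3 - A = - \frac{25 \sqrt{13}}{26} - \frac{3}{2}.
So T(n) = \left(- \frac{3}{2} + \frac{25 \sqrt{13}}{26}\right)\left(\frac{\sqrt{13}}{2} + \frac{5}{2}\right)^n + \left(- \frac{25 \sqrt{13}}{26} - \frac{3}{2}\right)\left(\frac{5}{2} - \frac{\sqrt{13}}{2}\right)^n.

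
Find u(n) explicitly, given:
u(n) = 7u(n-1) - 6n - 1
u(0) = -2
First-order linear with linear forcing.
Homogeneous solution: u_h(n) = A·(7)^n.
Try particular u_p(n) = pn + q. Substituting:
  pn + q = 7(p(n-1) + q) - 6n - 1.
Matching the n-coefficient: p = 7p - 6 ⇒ p = 1.
Matching constants: q = -7p + 7q - 1 ⇒ q = \frac{4}{3}.
General: u(n) = A·(7)^n + n + \frac{4}{3}.
Apply u(0) = -2: A + \frac{4}{3} = -2 ⇒ A = - \frac{10}{3}.
So u(n) = - \frac{10 \cdot 7^{n}}{3} + n + \frac{4}{3}.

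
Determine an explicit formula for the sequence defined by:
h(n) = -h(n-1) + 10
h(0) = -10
First-order linear non-homogeneous.
Homogeneous solution: h_h(n) = A·(-1)^n.
Try constant particular solution h_p = K: K = -K + 10 ⇒ K = 5.
General: h(n) = A·(-1)^n + 5.
Apply h(0) = -10: A + 5 = -10 ⇒ A = -15.
So h(n) = 5 - 15 \left(-1\right)^{n}.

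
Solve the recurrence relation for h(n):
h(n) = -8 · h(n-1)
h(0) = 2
Pure geometric recurrence with ratio -8.
By induction h(n) = h(0) · (-8)^n = 2 \left(-8\right)^{n}.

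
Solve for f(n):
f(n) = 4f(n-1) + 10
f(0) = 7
First-order linear non-homogeneous.
Homogeneous solution: f_h(n) = A·(4)^n.
Try constant particular solution f_p = K: K = 4K + 10 ⇒ K = - \frac{10}{3}.
General: f(n) = A·(4)^n - \frac{10}{3}.
Apply f(0) = 7: A - \frac{10}{3} = 7 ⇒ A = \frac{31}{3}.
So f(n) = \frac{31 \cdot 4^{n}}{3} - \frac{10}{3}.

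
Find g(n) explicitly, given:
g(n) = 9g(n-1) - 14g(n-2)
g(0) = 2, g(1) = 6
Characteristic equation: x² - 9x + 14 = 0, which factors as (x - (2))(x - (7)) = 0.
Roots r₁ = 2, r₂ = 7 (distinct).
General solution: g(n) = A·(2)^n + B·(7)^n.
From g(0) = 2: A + B = 2.
From g(1) = 6: 2A + 7B = 6.
Solving: A = \frac{8}{5}, B = \frac{2}{5}.
So g(n) = \frac{8 \cdot 2^{n}}{5} + \frac{2 \cdot 7^{n}}{5}.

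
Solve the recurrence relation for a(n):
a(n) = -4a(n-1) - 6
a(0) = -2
First-order linear non-homogeneous.
Homogeneous solution: a_h(n) = A·(-4)^n.
Try constant particular solution a_p = K: K = -4K - 6 ⇒ K = - \frac{6}{5}.
General: a(n) = A·(-4)^n - \frac{6}{5}.
Apply a(0) = -2: A - \frac{6}{5} = -2 ⇒ A = - \frac{4}{5}.
So a(n) = - \frac{4 \left(-4\right)^{n}}{5} - \frac{6}{5}.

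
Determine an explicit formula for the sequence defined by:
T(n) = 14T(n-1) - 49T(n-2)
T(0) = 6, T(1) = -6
Characteristic equation: x² - 14x + 49 = 0, which is (x - (7))².
Repeated root r = 7.
General solution: T(n) = (A + Bn)·(7)^n.
From T(0) = 6: A = 6.
From T(1) = -6: (A + B)·(7) = -6 ⇒ B = - \frac{48}{7}.
So T(n) = \left(6 - \frac{48 n}{7}\right) \cdot (7)^n.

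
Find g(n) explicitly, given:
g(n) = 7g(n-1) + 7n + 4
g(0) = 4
First-order linear with linear forcing.
Homogeneous solution: g_h(n) = A·(7)^n.
Try particular g_p(n) = pn + q. Substituting:
  pn + q = 7(p(n-1) + q) + 7n + 4.
Matching the n-coefficient: p = 7p + 7 ⇒ p = - \frac{7}{6}.
Matching constants: q = -7p + 7q + 4 ⇒ q = - \frac{73}{36}.
General: g(n) = A·(7)^n - \frac{7 n}{6} - \frac{73}{36}.
Apply g(0) = 4: A - \frac{73}{36} = 4 ⇒ A = \frac{217}{36}.
So g(n) = \frac{217 \cdot 7^{n}}{36} - \frac{7 n}{6} - \frac{73}{36}.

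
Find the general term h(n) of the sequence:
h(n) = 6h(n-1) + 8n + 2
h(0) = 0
First-order linear with linear forcing.
Homogeneous solution: h_h(n) = A·(6)^n.
Try particular h_p(n) = pn + q. Substituting:
  pn + q = 6(p(n-1) + q) + 8n + 2.
Matching the n-coefficient: p = 6p + 8 ⇒ p = - \frac{8}{5}.
Matching constants: q = -6p + 6q + 2 ⇒ q = - \frac{58}{25}.
General: h(n) = A·(6)^n - \frac{8 n}{5} - \frac{58}{25}.
Apply h(0) = 0: A - \frac{58}{25} = 0 ⇒ A = \frac{58}{25}.
So h(n) = \frac{58 \cdot 6^{n}}{25} - \frac{8 n}{5} - \frac{58}{25}.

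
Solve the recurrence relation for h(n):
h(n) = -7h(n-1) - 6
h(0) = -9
First-order linear non-homogeneous.
Homogeneous solution: h_h(n) = A·(-7)^n.
Try constant particular solution h_p = K: K = -7K - 6 ⇒ K = - \frac{3}{4}.
General: h(n) = A·(-7)^n - \frac{3}{4}.
Apply h(0) = -9: A - \frac{3}{4} = -9 ⇒ A = - \frac{33}{4}.
So h(n) = - \frac{33 \left(-7\right)^{n}}{4} - \frac{3}{4}.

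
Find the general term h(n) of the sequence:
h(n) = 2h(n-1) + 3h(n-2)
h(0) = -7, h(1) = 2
Characteristic equation: x² - 2x - 3 = 0, which factors as (x - (-1))(x - (3)) = 0.
Roots r₁ = -1, r₂ = 3 (distinct).
General solution: h(n) = A·(-1)^n + B·(3)^n.
From h(0) = -7: A + B = -7.
From h(1) = 2: -A + 3B = 2.
Solving: A = - \frac{23}{4}, B = - \frac{5}{4}.
So h(n) = - \frac{23 \left(-1\right)^{n}}{4} - \frac{5 \cdot 3^{n}}{4}.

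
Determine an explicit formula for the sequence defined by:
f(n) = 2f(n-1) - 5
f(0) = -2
First-order linear non-homogeneous.
Homogeneous solution: f_h(n) = A·(2)^n.
Try constant particular solution f_p = K: K = 2K - 5 ⇒ K = 5.
General: f(n) = A·(2)^n + 5.
Apply f(0) = -2: A + 5 = -2 ⇒ A = -7.
So f(n) = 5 - 7 \cdot 2^{n}.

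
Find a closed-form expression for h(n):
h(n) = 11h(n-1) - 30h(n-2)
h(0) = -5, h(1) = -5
Characteristic equation: x² - 11x + 30 = 0, which factors as (x - (5))(x - (6)) = 0.
Roots r₁ = 5, r₂ = 6 (distinct).
General solution: h(n) = A·(5)^n + B·(6)^n.
From h(0) = -5: A + B = -5.
From h(1) = -5: 5A + 6B = -5.
Solving: A = -25, B = 20.
So h(n) = - 25 \cdot 5^{n} + 20 \cdot 6^{n}.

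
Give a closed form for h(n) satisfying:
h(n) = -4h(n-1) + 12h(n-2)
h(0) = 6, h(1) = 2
Characteristic equation: x² + 4x - 12 = 0, which factors as (x - (2))(x - (-6)) = 0.
Roots r₁ = 2, r₂ = -6 (distinct).
General solution: h(n) = A·(2)^n + B·(-6)^n.
From h(0) = 6: A + B = 6.
From h(1) = 2: 2A - 6B = 2.
Solving: A = \frac{19}{4}, B = \frac{5}{4}.
So h(n) = \frac{5 \left(-6\right)^{n}}{4} + \frac{19 \cdot 2^{n}}{4}.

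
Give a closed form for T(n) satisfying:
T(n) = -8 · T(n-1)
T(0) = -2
Pure geometric recurrence with ratio -8.
By induction T(n) = T(0) · (-8)^n = - 2 \left(-8\right)^{n}.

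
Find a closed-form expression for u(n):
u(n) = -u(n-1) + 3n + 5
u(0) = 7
First-order linear with linear forcing.
Homogeneous solution: u_h(n) = A·(-1)^n.
Try particular u_p(n) = pn + q. Substituting:
  pn + q = -(p(n-1) + q) + 3n + 5.
Matching the n-coefficient: p = -p + 3 ⇒ p = \frac{3}{2}.
Matching constants: q = p - q + 5 ⇒ q = \frac{13}{4}.
General: u(n) = A·(-1)^n + \frac{3 n}{2} + \frac{13}{4}.
Apply u(0) = 7: A + \frac{13}{4} = 7 ⇒ A = \frac{15}{4}.
So u(n) = \frac{15 \left(-1\right)^{n}}{4} + \frac{3 n}{2} + \frac{13}{4}.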